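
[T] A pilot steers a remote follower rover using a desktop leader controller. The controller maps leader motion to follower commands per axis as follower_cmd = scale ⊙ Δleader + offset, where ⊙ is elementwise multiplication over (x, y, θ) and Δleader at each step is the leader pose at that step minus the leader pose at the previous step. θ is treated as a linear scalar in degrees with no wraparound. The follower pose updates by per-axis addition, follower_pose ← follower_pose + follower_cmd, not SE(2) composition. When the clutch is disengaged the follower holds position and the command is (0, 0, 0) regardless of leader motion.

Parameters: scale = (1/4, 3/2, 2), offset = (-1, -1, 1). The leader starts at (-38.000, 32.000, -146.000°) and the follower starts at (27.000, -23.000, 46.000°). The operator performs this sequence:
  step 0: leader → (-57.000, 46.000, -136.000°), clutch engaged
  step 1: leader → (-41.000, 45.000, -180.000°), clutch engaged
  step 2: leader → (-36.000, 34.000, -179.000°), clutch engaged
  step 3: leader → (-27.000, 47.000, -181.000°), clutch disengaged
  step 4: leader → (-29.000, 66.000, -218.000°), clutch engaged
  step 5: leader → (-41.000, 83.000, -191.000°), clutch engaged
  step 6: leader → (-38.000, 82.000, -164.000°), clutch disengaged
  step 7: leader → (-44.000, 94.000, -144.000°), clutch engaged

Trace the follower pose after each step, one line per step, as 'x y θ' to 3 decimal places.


step 0: Δleader=(-19.000, 14.000, 10.000°), engaged; cmd=(-5.750, 20.000, 21.000°) → follower=(21.250, -3.000, 67.000°)
step 1: Δleader=(16.000, -1.000, -44.000°), engaged; cmd=(3.000, -2.500, -87.000°) → follower=(24.250, -5.500, -20.000°)
step 2: Δleader=(5.000, -11.000, 1.000°), engaged; cmd=(0.250, -17.500, 3.000°) → follower=(24.500, -23.000, -17.000°)
step 3: Δleader=(9.000, 13.000, -2.000°), disengaged; cmd=(0,0,0) → follower holds at (24.500, -23.000, -17.000°)
step 4: Δleader=(-2.000, 19.000, -37.000°), engaged; cmd=(-1.500, 27.500, -73.000°) → follower=(23.000, 4.500, -90.000°)
step 5: Δleader=(-12.000, 17.000, 27.000°), engaged; cmd=(-4.000, 24.500, 55.000°) → follower=(19.000, 29.000, -35.000°)
step 6: Δleader=(3.000, -1.000, 27.000°), disengaged; cmd=(0,0,0) → follower holds at (19.000, 29.000, -35.000°)
step 7: Δleader=(-6.000, 12.000, 20.000°), engaged; cmd=(-2.500, 17.000, 41.000°) → follower=(16.500, 46.000, 6.000°)

21.250 -3.000 67.000
24.250 -5.500 -20.000
24.500 -23.000 -17.000
24.500 -23.000 -17.000
23.000 4.500 -90.000
19.000 29.000 -35.000
19.000 29.000 -35.000
16.500 46.000 6.000


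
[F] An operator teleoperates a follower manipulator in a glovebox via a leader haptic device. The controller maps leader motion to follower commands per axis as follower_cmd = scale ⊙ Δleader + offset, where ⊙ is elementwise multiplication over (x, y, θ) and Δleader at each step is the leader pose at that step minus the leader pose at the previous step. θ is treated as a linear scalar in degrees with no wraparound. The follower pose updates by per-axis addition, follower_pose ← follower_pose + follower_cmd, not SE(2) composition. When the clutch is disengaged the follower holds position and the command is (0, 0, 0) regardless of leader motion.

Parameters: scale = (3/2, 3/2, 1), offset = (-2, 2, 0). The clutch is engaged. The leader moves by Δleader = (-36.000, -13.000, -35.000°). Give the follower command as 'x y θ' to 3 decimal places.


-56.000 -17.500 -35.000

axis x: 3/2·-36.000 + -2 = -56.000
axis y: 3/2·-13.000 + 2 = -17.500
axis θ: 1·-35.000 + 0 = -35.000


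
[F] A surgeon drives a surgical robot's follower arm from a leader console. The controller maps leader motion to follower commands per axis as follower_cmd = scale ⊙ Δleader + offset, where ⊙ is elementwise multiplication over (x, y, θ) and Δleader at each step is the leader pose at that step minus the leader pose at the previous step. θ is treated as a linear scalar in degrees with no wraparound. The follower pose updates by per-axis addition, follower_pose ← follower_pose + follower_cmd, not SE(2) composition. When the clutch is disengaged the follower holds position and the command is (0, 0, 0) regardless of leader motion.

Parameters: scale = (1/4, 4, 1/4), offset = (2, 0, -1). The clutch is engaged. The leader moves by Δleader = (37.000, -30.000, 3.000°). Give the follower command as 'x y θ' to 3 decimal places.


axis x: 1/4·37.000 + 2 = 11.250
axis y: 4·-30.000 + 0 = -120.000
axis θ: 1/4·3.000 + -1 = -0.250

11.250 -120.000 -0.250


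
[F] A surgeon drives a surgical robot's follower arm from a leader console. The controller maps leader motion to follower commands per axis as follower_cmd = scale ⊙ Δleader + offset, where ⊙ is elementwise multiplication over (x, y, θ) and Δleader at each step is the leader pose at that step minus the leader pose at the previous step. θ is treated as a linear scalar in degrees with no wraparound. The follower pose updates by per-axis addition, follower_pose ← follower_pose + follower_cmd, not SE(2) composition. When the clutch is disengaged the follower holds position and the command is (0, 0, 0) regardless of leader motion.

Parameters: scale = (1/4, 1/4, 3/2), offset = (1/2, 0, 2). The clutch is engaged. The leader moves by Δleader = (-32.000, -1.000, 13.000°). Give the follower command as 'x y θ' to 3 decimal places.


-7.500 -0.250 21.500

axis x: 1/4·-32.000 + 1/2 = -7.500
axis y: 1/4·-1.000 + 0 = -0.250
axis θ: 3/2·13.000 + 2 = 21.500


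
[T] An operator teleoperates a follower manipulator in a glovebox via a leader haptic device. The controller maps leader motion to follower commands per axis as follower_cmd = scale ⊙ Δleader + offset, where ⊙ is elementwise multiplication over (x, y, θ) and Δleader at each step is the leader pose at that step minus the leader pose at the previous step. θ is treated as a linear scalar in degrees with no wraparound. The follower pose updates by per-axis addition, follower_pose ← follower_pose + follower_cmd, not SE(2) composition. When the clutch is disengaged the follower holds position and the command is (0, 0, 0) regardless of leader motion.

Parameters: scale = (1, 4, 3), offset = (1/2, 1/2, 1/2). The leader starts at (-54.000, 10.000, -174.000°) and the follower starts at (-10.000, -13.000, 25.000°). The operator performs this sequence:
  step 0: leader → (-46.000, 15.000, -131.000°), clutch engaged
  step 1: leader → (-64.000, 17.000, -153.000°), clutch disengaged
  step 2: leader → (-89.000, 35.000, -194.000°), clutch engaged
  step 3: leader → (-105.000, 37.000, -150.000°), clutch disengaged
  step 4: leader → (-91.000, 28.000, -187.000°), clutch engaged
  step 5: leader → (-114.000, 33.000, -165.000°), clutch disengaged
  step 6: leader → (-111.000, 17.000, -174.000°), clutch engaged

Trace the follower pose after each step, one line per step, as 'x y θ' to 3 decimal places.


step 0: Δleader=(8.000, 5.000, 43.000°), engaged; cmd=(8.500, 20.500, 129.500°) → follower=(-1.500, 7.500, 154.500°)
step 1: Δleader=(-18.000, 2.000, -22.000°), disengaged; cmd=(0,0,0) → follower holds at (-1.500, 7.500, 154.500°)
step 2: Δleader=(-25.000, 18.000, -41.000°), engaged; cmd=(-24.500, 72.500, -122.500°) → follower=(-26.000, 80.000, 32.000°)
step 3: Δleader=(-16.000, 2.000, 44.000°), disengaged; cmd=(0,0,0) → follower holds at (-26.000, 80.000, 32.000°)
step 4: Δleader=(14.000, -9.000, -37.000°), engaged; cmd=(14.500, -35.500, -110.500°) → follower=(-11.500, 44.500, -78.500°)
step 5: Δleader=(-23.000, 5.000, 22.000°), disengaged; cmd=(0,0,0) → follower holds at (-11.500, 44.500, -78.500°)
step 6: Δleader=(3.000, -16.000, -9.000°), engaged; cmd=(3.500, -63.500, -26.500°) → follower=(-8.000, -19.000, -105.000°)

-1.500 7.500 154.500
-1.500 7.500 154.500
-26.000 80.000 32.000
-26.000 80.000 32.000
-11.500 44.500 -78.500
-11.500 44.500 -78.500
-8.000 -19.000 -105.000


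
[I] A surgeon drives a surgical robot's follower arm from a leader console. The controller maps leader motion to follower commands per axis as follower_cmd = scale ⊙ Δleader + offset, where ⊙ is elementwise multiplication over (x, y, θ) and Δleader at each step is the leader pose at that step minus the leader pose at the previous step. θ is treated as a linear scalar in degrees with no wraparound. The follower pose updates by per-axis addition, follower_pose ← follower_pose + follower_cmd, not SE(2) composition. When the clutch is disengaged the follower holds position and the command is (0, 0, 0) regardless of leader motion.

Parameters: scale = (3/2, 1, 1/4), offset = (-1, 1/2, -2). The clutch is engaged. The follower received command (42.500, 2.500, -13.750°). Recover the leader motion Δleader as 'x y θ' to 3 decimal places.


29.000 2.000 -47.000

axis x: (42.500 − -1) / (3/2) = 29.000
axis y: (2.500 − 1/2) / (1) = 2.000
axis θ: (-13.750 − -2) / (1/4) = -47.000


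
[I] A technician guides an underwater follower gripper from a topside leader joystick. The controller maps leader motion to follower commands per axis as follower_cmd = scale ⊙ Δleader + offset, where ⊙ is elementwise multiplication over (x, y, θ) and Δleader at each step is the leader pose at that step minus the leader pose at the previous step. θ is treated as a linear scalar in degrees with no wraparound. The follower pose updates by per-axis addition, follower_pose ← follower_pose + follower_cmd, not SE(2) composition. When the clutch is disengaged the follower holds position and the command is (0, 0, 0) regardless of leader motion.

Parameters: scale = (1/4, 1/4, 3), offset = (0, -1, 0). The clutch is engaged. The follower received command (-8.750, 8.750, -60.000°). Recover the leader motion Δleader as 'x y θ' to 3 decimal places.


-35.000 39.000 -20.000

axis x: (-8.750 − 0) / (1/4) = -35.000
axis y: (8.750 − -1) / (1/4) = 39.000
axis θ: (-60.000 − 0) / (3) = -20.000


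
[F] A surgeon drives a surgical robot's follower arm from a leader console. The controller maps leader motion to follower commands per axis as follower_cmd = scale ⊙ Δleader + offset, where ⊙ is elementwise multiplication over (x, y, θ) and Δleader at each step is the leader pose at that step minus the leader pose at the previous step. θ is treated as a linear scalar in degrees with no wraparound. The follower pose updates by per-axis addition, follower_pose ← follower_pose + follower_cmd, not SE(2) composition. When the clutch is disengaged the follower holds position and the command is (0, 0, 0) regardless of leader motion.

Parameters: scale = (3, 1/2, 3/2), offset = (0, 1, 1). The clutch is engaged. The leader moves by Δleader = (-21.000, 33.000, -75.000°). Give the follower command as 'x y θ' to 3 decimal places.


-63.000 17.500 -111.500

axis x: 3·-21.000 + 0 = -63.000
axis y: 1/2·33.000 + 1 = 17.500
axis θ: 3/2·-75.000 + 1 = -111.500


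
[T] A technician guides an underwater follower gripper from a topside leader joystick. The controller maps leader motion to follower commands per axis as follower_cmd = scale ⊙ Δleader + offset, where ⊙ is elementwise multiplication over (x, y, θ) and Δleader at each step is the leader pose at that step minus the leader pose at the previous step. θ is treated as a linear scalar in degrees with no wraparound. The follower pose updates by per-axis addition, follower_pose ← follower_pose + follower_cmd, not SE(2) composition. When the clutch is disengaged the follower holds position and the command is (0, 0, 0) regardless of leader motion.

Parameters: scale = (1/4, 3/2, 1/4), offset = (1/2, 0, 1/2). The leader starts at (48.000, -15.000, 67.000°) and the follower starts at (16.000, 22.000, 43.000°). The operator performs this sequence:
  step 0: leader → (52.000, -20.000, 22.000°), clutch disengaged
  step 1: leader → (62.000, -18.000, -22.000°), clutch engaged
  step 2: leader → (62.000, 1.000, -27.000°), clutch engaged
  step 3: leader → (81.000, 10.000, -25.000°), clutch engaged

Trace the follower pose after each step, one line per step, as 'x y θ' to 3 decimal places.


step 0: Δleader=(4.000, -5.000, -45.000°), disengaged; cmd=(0,0,0) → follower holds at (16.000, 22.000, 43.000°)
step 1: Δleader=(10.000, 2.000, -44.000°), engaged; cmd=(3.000, 3.000, -10.500°) → follower=(19.000, 25.000, 32.500°)
step 2: Δleader=(0.000, 19.000, -5.000°), engaged; cmd=(0.500, 28.500, -0.750°) → follower=(19.500, 53.500, 31.750°)
step 3: Δleader=(19.000, 9.000, 2.000°), engaged; cmd=(5.250, 13.500, 1.000°) → follower=(24.750, 67.000, 32.750°)

16.000 22.000 43.000
19.000 25.000 32.500
19.500 53.500 31.750
24.750 67.000 32.750


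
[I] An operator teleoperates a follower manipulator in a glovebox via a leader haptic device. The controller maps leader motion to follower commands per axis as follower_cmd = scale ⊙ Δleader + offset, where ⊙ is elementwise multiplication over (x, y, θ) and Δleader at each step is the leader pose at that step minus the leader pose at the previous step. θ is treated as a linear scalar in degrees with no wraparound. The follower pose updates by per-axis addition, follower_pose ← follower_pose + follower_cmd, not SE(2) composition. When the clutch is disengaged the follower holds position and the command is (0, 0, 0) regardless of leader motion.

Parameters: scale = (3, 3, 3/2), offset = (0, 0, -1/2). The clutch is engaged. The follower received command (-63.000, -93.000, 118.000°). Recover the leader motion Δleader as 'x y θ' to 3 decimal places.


-21.000 -31.000 79.000

axis x: (-63.000 − 0) / (3) = -21.000
axis y: (-93.000 − 0) / (3) = -31.000
axis θ: (118.000 − -1/2) / (3/2) = 79.000


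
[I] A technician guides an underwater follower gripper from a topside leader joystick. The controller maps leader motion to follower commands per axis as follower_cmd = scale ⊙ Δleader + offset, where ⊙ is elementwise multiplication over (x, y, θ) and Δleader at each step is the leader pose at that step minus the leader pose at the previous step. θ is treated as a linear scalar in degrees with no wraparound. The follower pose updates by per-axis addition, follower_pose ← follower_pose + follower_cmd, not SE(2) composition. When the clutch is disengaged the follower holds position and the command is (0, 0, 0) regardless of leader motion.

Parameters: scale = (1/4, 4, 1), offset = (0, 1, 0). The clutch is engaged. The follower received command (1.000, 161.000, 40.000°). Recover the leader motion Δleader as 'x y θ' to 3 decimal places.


axis x: (1.000 − 0) / (1/4) = 4.000
axis y: (161.000 − 1) / (4) = 40.000
axis θ: (40.000 − 0) / (1) = 40.000

4.000 40.000 40.000


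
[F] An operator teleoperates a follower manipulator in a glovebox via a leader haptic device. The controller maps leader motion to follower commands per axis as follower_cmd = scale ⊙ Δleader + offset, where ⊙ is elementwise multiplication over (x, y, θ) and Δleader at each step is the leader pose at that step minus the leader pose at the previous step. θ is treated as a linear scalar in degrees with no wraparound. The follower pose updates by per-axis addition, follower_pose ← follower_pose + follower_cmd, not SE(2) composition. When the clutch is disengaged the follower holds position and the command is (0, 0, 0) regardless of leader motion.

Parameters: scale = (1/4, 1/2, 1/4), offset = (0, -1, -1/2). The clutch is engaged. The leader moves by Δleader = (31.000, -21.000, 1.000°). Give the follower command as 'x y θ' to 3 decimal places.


7.750 -11.500 -0.250

axis x: 1/4·31.000 + 0 = 7.750
axis y: 1/2·-21.000 + -1 = -11.500
axis θ: 1/4·1.000 + -1/2 = -0.250


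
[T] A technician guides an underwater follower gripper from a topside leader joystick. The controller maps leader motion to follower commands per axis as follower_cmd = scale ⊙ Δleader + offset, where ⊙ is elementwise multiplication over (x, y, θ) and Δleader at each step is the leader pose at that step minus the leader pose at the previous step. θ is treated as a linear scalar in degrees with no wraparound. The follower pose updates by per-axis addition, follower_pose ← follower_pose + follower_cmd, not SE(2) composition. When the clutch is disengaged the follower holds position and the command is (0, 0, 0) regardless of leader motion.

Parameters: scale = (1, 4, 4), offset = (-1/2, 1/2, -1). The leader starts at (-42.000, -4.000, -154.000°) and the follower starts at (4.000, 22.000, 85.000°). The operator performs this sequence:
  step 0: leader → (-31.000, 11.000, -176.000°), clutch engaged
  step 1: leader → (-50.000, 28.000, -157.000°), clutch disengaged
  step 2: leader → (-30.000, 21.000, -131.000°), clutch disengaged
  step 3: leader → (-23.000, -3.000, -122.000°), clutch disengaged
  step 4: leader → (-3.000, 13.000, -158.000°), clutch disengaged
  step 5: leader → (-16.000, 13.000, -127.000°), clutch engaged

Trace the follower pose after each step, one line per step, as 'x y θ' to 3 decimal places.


14.500 82.500 -4.000
14.500 82.500 -4.000
14.500 82.500 -4.000
14.500 82.500 -4.000
14.500 82.500 -4.000
1.000 83.000 119.000

step 0: Δleader=(11.000, 15.000, -22.000°), engaged; cmd=(10.500, 60.500, -89.000°) → follower=(14.500, 82.500, -4.000°)
step 1: Δleader=(-19.000, 17.000, 19.000°), disengaged; cmd=(0,0,0) → follower holds at (14.500, 82.500, -4.000°)
step 2: Δleader=(20.000, -7.000, 26.000°), disengaged; cmd=(0,0,0) → follower holds at (14.500, 82.500, -4.000°)
step 3: Δleader=(7.000, -24.000, 9.000°), disengaged; cmd=(0,0,0) → follower holds at (14.500, 82.500, -4.000°)
step 4: Δleader=(20.000, 16.000, -36.000°), disengaged; cmd=(0,0,0) → follower holds at (14.500, 82.500, -4.000°)
step 5: Δleader=(-13.000, 0.000, 31.000°), engaged; cmd=(-13.500, 0.500, 123.000°) → follower=(1.000, 83.000, 119.000°)


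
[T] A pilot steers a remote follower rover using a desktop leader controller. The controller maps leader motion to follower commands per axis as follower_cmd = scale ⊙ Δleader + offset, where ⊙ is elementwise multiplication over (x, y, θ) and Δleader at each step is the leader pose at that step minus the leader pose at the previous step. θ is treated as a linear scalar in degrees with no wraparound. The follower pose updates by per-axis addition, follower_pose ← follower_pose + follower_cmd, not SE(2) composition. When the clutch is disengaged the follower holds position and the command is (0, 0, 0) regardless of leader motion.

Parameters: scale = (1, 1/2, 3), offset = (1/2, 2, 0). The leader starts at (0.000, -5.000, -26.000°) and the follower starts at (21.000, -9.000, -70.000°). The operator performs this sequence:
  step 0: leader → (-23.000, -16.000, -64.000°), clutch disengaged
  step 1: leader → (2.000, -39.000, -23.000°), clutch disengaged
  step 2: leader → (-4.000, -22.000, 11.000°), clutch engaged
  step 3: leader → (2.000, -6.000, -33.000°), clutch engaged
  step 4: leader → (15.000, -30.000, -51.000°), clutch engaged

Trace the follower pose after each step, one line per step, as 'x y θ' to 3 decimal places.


step 0: Δleader=(-23.000, -11.000, -38.000°), disengaged; cmd=(0,0,0) → follower holds at (21.000, -9.000, -70.000°)
step 1: Δleader=(25.000, -23.000, 41.000°), disengaged; cmd=(0,0,0) → follower holds at (21.000, -9.000, -70.000°)
step 2: Δleader=(-6.000, 17.000, 34.000°), engaged; cmd=(-5.500, 10.500, 102.000°) → follower=(15.500, 1.500, 32.000°)
step 3: Δleader=(6.000, 16.000, -44.000°), engaged; cmd=(6.500, 10.000, -132.000°) → follower=(22.000, 11.500, -100.000°)
step 4: Δleader=(13.000, -24.000, -18.000°), engaged; cmd=(13.500, -10.000, -54.000°) → follower=(35.500, 1.500, -154.000°)

21.000 -9.000 -70.000
21.000 -9.000 -70.000
15.500 1.500 32.000
22.000 11.500 -100.000
35.500 1.500 -154.000


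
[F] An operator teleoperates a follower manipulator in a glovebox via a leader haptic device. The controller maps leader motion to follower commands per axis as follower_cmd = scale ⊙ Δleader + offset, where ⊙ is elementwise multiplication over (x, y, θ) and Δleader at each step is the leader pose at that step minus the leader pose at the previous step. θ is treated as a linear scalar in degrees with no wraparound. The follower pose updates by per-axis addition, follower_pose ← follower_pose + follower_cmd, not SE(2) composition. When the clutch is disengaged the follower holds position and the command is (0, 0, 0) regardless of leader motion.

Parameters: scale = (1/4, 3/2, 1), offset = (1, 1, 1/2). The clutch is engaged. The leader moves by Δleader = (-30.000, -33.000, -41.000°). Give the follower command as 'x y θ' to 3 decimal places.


-6.500 -48.500 -40.500

axis x: 1/4·-30.000 + 1 = -6.500
axis y: 3/2·-33.000 + 1 = -48.500
axis θ: 1·-41.000 + 1/2 = -40.500


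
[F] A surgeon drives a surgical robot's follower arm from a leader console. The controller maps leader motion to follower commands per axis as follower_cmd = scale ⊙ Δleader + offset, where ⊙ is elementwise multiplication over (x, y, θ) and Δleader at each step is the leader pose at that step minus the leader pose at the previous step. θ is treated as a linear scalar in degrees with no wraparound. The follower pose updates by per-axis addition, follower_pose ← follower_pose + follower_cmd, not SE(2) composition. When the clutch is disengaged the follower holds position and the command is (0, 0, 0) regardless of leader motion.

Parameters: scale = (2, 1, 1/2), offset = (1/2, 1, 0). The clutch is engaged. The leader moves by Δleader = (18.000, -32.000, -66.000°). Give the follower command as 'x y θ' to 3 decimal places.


axis x: 2·18.000 + 1/2 = 36.500
axis y: 1·-32.000 + 1 = -31.000
axis θ: 1/2·-66.000 + 0 = -33.000

36.500 -31.000 -33.000


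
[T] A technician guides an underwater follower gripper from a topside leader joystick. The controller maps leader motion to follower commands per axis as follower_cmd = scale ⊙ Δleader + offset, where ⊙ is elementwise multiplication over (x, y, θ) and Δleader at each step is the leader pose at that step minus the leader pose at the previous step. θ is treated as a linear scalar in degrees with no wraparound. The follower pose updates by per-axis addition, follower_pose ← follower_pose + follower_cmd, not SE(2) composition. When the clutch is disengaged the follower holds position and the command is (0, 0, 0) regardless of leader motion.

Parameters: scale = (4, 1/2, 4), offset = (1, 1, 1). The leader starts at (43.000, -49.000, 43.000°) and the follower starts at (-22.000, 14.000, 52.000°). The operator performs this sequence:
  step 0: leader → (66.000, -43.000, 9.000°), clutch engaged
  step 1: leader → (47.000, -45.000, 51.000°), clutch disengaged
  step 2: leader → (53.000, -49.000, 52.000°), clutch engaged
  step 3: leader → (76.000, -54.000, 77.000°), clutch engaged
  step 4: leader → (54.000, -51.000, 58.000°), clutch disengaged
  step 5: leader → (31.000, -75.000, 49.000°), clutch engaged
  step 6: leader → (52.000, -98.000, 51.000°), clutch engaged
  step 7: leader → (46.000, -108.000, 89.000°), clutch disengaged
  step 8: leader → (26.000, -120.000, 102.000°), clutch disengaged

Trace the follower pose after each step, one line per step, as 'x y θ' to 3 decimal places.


71.000 18.000 -83.000
71.000 18.000 -83.000
96.000 17.000 -78.000
189.000 15.500 23.000
189.000 15.500 23.000
98.000 4.500 -12.000
183.000 -6.000 -3.000
183.000 -6.000 -3.000
183.000 -6.000 -3.000

step 0: Δleader=(23.000, 6.000, -34.000°), engaged; cmd=(93.000, 4.000, -135.000°) → follower=(71.000, 18.000, -83.000°)
step 1: Δleader=(-19.000, -2.000, 42.000°), disengaged; cmd=(0,0,0) → follower holds at (71.000, 18.000, -83.000°)
step 2: Δleader=(6.000, -4.000, 1.000°), engaged; cmd=(25.000, -1.000, 5.000°) → follower=(96.000, 17.000, -78.000°)
step 3: Δleader=(23.000, -5.000, 25.000°), engaged; cmd=(93.000, -1.500, 101.000°) → follower=(189.000, 15.500, 23.000°)
step 4: Δleader=(-22.000, 3.000, -19.000°), disengaged; cmd=(0,0,0) → follower holds at (189.000, 15.500, 23.000°)
step 5: Δleader=(-23.000, -24.000, -9.000°), engaged; cmd=(-91.000, -11.000, -35.000°) → follower=(98.000, 4.500, -12.000°)
step 6: Δleader=(21.000, -23.000, 2.000°), engaged; cmd=(85.000, -10.500, 9.000°) → follower=(183.000, -6.000, -3.000°)
step 7: Δleader=(-6.000, -10.000, 38.000°), disengaged; cmd=(0,0,0) → follower holds at (183.000, -6.000, -3.000°)
step 8: Δleader=(-20.000, -12.000, 13.000°), disengaged; cmd=(0,0,0) → follower holds at (183.000, -6.000, -3.000°)


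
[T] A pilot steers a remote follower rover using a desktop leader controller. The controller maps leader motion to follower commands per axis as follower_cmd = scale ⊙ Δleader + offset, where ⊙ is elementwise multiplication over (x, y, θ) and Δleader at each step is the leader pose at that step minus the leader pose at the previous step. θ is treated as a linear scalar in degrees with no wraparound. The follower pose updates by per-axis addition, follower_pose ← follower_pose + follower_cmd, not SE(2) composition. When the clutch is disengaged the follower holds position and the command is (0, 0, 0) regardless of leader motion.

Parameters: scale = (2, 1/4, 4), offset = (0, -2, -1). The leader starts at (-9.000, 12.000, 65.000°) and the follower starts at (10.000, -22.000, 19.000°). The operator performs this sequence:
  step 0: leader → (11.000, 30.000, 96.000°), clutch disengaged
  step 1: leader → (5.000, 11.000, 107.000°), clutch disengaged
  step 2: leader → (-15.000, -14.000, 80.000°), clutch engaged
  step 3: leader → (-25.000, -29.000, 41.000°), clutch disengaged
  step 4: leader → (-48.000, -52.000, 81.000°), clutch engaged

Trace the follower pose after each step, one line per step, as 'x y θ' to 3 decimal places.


step 0: Δleader=(20.000, 18.000, 31.000°), disengaged; cmd=(0,0,0) → follower holds at (10.000, -22.000, 19.000°)
step 1: Δleader=(-6.000, -19.000, 11.000°), disengaged; cmd=(0,0,0) → follower holds at (10.000, -22.000, 19.000°)
step 2: Δleader=(-20.000, -25.000, -27.000°), engaged; cmd=(-40.000, -8.250, -109.000°) → follower=(-30.000, -30.250, -90.000°)
step 3: Δleader=(-10.000, -15.000, -39.000°), disengaged; cmd=(0,0,0) → follower holds at (-30.000, -30.250, -90.000°)
step 4: Δleader=(-23.000, -23.000, 40.000°), engaged; cmd=(-46.000, -7.750, 159.000°) → follower=(-76.000, -38.000, 69.000°)

10.000 -22.000 19.000
10.000 -22.000 19.000
-30.000 -30.250 -90.000
-30.000 -30.250 -90.000
-76.000 -38.000 69.000


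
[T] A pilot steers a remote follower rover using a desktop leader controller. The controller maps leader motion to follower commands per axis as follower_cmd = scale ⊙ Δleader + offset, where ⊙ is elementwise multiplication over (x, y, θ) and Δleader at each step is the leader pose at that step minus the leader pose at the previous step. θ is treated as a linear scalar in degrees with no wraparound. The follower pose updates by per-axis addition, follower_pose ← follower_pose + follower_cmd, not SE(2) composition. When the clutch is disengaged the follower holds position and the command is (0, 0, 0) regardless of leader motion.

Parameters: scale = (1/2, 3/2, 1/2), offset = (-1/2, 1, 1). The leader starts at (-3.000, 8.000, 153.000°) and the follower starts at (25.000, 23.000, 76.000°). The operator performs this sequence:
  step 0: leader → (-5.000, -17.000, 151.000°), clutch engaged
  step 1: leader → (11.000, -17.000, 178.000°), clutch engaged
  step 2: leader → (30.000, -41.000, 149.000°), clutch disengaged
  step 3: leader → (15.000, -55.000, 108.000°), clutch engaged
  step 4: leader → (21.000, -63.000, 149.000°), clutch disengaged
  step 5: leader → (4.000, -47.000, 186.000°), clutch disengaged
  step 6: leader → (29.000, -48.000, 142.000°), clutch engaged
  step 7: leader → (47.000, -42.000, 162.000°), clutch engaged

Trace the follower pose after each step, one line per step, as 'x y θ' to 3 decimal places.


23.500 -13.500 76.000
31.000 -12.500 90.500
31.000 -12.500 90.500
23.000 -32.500 71.000
23.000 -32.500 71.000
23.000 -32.500 71.000
35.000 -33.000 50.000
43.500 -23.000 61.000

step 0: Δleader=(-2.000, -25.000, -2.000°), engaged; cmd=(-1.500, -36.500, 0.000°) → follower=(23.500, -13.500, 76.000°)
step 1: Δleader=(16.000, 0.000, 27.000°), engaged; cmd=(7.500, 1.000, 14.500°) → follower=(31.000, -12.500, 90.500°)
step 2: Δleader=(19.000, -24.000, -29.000°), disengaged; cmd=(0,0,0) → follower holds at (31.000, -12.500, 90.500°)
step 3: Δleader=(-15.000, -14.000, -41.000°), engaged; cmd=(-8.000, -20.000, -19.500°) → follower=(23.000, -32.500, 71.000°)
step 4: Δleader=(6.000, -8.000, 41.000°), disengaged; cmd=(0,0,0) → follower holds at (23.000, -32.500, 71.000°)
step 5: Δleader=(-17.000, 16.000, 37.000°), disengaged; cmd=(0,0,0) → follower holds at (23.000, -32.500, 71.000°)
step 6: Δleader=(25.000, -1.000, -44.000°), engaged; cmd=(12.000, -0.500, -21.000°) → follower=(35.000, -33.000, 50.000°)
step 7: Δleader=(18.000, 6.000, 20.000°), engaged; cmd=(8.500, 10.000, 11.000°) → follower=(43.500, -23.000, 61.000°)


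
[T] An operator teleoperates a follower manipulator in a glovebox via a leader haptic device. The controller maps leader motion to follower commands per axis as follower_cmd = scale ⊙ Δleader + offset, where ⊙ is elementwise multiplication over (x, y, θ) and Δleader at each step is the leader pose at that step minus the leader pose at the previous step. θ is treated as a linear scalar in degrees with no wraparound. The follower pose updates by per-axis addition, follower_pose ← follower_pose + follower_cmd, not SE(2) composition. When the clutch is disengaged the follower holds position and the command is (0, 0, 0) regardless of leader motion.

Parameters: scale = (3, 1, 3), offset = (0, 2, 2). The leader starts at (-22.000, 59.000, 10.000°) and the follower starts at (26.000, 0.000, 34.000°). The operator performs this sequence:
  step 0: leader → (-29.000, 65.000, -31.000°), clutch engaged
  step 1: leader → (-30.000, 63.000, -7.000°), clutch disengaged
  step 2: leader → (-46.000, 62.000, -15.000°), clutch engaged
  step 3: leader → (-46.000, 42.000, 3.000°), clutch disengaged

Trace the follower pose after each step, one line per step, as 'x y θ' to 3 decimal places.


step 0: Δleader=(-7.000, 6.000, -41.000°), engaged; cmd=(-21.000, 8.000, -121.000°) → follower=(5.000, 8.000, -87.000°)
step 1: Δleader=(-1.000, -2.000, 24.000°), disengaged; cmd=(0,0,0) → follower holds at (5.000, 8.000, -87.000°)
step 2: Δleader=(-16.000, -1.000, -8.000°), engaged; cmd=(-48.000, 1.000, -22.000°) → follower=(-43.000, 9.000, -109.000°)
step 3: Δleader=(0.000, -20.000, 18.000°), disengaged; cmd=(0,0,0) → follower holds at (-43.000, 9.000, -109.000°)

5.000 8.000 -87.000
5.000 8.000 -87.000
-43.000 9.000 -109.000
-43.000 9.000 -109.000


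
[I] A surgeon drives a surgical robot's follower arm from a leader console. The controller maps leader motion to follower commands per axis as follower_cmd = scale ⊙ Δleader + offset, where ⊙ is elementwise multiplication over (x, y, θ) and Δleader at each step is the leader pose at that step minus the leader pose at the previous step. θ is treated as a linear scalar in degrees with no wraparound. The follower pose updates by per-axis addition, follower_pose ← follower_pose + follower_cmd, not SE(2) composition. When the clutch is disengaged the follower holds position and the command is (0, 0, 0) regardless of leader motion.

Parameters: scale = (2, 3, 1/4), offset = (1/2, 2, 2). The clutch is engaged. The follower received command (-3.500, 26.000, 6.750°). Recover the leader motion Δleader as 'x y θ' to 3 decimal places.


axis x: (-3.500 − 1/2) / (2) = -2.000
axis y: (26.000 − 2) / (3) = 8.000
axis θ: (6.750 − 2) / (1/4) = 19.000

-2.000 8.000 19.000


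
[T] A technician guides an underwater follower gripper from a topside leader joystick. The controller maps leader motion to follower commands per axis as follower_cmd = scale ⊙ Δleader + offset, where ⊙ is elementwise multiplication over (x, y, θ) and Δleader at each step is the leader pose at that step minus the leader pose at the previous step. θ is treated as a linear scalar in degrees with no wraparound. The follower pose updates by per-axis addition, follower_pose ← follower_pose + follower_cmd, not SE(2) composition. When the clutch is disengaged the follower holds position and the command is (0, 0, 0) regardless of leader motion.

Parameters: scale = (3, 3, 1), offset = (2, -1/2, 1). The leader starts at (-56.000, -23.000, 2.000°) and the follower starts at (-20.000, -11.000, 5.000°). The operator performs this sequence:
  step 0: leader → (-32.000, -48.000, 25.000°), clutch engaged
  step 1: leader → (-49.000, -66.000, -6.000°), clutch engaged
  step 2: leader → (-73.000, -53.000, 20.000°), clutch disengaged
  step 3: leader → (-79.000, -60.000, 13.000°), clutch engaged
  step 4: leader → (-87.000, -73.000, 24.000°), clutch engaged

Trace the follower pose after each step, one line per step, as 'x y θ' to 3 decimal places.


54.000 -86.500 29.000
5.000 -141.000 -1.000
5.000 -141.000 -1.000
-11.000 -162.500 -7.000
-33.000 -202.000 5.000

step 0: Δleader=(24.000, -25.000, 23.000°), engaged; cmd=(74.000, -75.500, 24.000°) → follower=(54.000, -86.500, 29.000°)
step 1: Δleader=(-17.000, -18.000, -31.000°), engaged; cmd=(-49.000, -54.500, -30.000°) → follower=(5.000, -141.000, -1.000°)
step 2: Δleader=(-24.000, 13.000, 26.000°), disengaged; cmd=(0,0,0) → follower holds at (5.000, -141.000, -1.000°)
step 3: Δleader=(-6.000, -7.000, -7.000°), engaged; cmd=(-16.000, -21.500, -6.000°) → follower=(-11.000, -162.500, -7.000°)
step 4: Δleader=(-8.000, -13.000, 11.000°), engaged; cmd=(-22.000, -39.500, 12.000°) → follower=(-33.000, -202.000, 5.000°)


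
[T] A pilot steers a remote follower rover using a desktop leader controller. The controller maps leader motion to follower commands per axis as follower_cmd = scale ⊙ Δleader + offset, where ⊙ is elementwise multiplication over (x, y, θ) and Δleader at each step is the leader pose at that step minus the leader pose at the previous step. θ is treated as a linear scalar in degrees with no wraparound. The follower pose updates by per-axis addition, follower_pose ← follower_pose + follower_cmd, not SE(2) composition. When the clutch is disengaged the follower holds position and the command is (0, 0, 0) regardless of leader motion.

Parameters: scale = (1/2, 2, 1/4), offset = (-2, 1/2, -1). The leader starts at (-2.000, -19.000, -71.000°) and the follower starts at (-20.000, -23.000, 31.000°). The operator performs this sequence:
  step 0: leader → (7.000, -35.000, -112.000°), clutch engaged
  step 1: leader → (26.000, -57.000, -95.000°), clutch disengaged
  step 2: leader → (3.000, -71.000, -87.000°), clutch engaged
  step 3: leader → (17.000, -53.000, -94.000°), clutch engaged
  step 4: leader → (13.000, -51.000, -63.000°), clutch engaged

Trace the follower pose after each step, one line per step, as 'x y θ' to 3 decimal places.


step 0: Δleader=(9.000, -16.000, -41.000°), engaged; cmd=(2.500, -31.500, -11.250°) → follower=(-17.500, -54.500, 19.750°)
step 1: Δleader=(19.000, -22.000, 17.000°), disengaged; cmd=(0,0,0) → follower holds at (-17.500, -54.500, 19.750°)
step 2: Δleader=(-23.000, -14.000, 8.000°), engaged; cmd=(-13.500, -27.500, 1.000°) → follower=(-31.000, -82.000, 20.750°)
step 3: Δleader=(14.000, 18.000, -7.000°), engaged; cmd=(5.000, 36.500, -2.750°) → follower=(-26.000, -45.500, 18.000°)
step 4: Δleader=(-4.000, 2.000, 31.000°), engaged; cmd=(-4.000, 4.500, 6.750°) → follower=(-30.000, -41.000, 24.750°)

-17.500 -54.500 19.750
-17.500 -54.500 19.750
-31.000 -82.000 20.750
-26.000 -45.500 18.000
-30.000 -41.000 24.750


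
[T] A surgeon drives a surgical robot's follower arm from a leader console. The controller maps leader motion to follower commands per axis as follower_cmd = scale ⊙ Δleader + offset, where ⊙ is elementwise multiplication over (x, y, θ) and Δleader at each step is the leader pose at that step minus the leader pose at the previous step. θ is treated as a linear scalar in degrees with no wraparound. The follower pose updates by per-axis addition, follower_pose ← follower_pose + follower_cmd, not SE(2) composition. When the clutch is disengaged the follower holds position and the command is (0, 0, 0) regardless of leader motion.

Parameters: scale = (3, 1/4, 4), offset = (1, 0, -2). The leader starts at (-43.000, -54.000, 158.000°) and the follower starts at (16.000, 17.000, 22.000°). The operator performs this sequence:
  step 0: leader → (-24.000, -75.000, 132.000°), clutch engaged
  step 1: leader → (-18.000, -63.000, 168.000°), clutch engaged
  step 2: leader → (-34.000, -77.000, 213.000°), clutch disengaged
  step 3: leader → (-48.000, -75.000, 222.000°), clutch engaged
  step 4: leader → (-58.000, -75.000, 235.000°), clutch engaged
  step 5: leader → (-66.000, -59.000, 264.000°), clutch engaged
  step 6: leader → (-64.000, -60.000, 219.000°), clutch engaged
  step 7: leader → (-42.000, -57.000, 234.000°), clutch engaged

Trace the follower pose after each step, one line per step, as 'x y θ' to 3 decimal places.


74.000 11.750 -84.000
93.000 14.750 58.000
93.000 14.750 58.000
52.000 15.250 92.000
23.000 15.250 142.000
0.000 19.250 256.000
7.000 19.000 74.000
74.000 19.750 132.000

step 0: Δleader=(19.000, -21.000, -26.000°), engaged; cmd=(58.000, -5.250, -106.000°) → follower=(74.000, 11.750, -84.000°)
step 1: Δleader=(6.000, 12.000, 36.000°), engaged; cmd=(19.000, 3.000, 142.000°) → follower=(93.000, 14.750, 58.000°)
step 2: Δleader=(-16.000, -14.000, 45.000°), disengaged; cmd=(0,0,0) → follower holds at (93.000, 14.750, 58.000°)
step 3: Δleader=(-14.000, 2.000, 9.000°), engaged; cmd=(-41.000, 0.500, 34.000°) → follower=(52.000, 15.250, 92.000°)
step 4: Δleader=(-10.000, 0.000, 13.000°), engaged; cmd=(-29.000, 0.000, 50.000°) → follower=(23.000, 15.250, 142.000°)
step 5: Δleader=(-8.000, 16.000, 29.000°), engaged; cmd=(-23.000, 4.000, 114.000°) → follower=(0.000, 19.250, 256.000°)
step 6: Δleader=(2.000, -1.000, -45.000°), engaged; cmd=(7.000, -0.250, -182.000°) → follower=(7.000, 19.000, 74.000°)
step 7: Δleader=(22.000, 3.000, 15.000°), engaged; cmd=(67.000, 0.750, 58.000°) → follower=(74.000, 19.750, 132.000°)


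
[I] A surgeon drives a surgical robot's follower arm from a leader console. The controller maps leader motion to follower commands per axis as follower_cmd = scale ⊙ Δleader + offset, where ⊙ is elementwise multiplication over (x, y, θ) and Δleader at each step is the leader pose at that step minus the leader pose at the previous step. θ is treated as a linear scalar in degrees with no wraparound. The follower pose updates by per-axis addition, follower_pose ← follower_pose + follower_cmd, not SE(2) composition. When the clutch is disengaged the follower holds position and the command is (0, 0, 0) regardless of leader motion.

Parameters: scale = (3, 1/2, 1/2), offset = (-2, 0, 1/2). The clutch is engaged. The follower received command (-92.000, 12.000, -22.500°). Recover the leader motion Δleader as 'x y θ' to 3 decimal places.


axis x: (-92.000 − -2) / (3) = -30.000
axis y: (12.000 − 0) / (1/2) = 24.000
axis θ: (-22.500 − 1/2) / (1/2) = -46.000

-30.000 24.000 -46.000


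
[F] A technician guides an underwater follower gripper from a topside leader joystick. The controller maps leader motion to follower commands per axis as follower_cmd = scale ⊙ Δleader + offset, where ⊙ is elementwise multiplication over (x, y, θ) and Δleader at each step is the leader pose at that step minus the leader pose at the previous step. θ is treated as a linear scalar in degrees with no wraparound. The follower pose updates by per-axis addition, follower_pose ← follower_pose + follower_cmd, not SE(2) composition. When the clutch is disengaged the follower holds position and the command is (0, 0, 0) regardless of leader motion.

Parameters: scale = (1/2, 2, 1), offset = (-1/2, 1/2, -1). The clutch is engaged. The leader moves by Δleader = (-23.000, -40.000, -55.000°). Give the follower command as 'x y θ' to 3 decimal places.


-12.000 -79.500 -56.000

axis x: 1/2·-23.000 + -1/2 = -12.000
axis y: 2·-40.000 + 1/2 = -79.500
axis θ: 1·-55.000 + -1 = -56.000
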